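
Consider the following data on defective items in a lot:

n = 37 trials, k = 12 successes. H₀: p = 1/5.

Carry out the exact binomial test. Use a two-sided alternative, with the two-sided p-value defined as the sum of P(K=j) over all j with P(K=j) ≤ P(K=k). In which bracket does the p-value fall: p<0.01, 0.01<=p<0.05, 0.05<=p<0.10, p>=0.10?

p-value bracket: 0.05<=p<0.10

Exact binomial: n=37, k=12, p₀=1/5=0.2000
P(X=j) = C(n,j)·p₀^j·(1−p₀)^(n−j); p = Σ P(X=j) over j with P(X=j) ≤ P(X=12)
p-value (two-sided) = 0.06519
→ bracket: 0.05<=p<0.10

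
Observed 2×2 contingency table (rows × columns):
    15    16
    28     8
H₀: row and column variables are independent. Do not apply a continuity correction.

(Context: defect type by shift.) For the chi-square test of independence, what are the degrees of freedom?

df = (r−1)(c−1) = (2−1)·(2−1) = 1

degrees of freedom = 1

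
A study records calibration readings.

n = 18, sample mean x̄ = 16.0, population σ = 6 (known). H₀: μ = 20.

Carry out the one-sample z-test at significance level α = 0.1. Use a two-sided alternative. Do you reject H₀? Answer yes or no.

reject H₀: yes

SE = σ/√n = 6/√18 = 1.4142
z = (x̄−μ₀)/SE = (16.0−20)/1.4142 = -2.8284
p-value (two-sided) = 0.00468
At α=0.1: p < α → reject H₀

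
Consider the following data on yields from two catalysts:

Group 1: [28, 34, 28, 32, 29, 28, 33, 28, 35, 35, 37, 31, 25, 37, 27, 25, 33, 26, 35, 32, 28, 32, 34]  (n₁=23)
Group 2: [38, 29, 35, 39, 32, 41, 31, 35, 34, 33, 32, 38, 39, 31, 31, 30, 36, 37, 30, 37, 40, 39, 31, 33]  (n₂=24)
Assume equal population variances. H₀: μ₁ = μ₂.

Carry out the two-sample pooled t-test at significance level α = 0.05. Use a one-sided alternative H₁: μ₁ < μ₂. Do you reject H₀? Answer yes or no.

reject H₀: yes

x̄₁=30.957, s₁=3.760, n₁=23
x̄₂=34.625, s₂=3.669, n₂=24
s_p² = [22·3.760² + 23·3.669²]/45 = 13.7907
SE = √(s_p²·(1/23+1/24)) = 1.0836
t = (30.957−34.625)/1.0836 = -3.3854
df = 45
p-value (one-sided, H₁ less) = 0.00074
At α=0.05: p < α → reject H₀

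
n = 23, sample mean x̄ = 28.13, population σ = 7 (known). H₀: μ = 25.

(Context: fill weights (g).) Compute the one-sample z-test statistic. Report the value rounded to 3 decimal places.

test statistic = 2.144

SE = σ/√n = 7/√23 = 1.4596
z = (x̄−μ₀)/SE = (28.13−25)/1.4596 = 2.1444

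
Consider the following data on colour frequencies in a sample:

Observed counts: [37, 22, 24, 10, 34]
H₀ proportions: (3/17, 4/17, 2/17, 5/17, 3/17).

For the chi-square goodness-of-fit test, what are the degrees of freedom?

df = k − 1 = 5 − 1 = 4

degrees of freedom = 4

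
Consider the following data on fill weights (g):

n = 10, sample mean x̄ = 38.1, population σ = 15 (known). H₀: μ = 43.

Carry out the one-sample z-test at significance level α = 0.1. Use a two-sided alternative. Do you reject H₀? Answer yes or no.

reject H₀: no

SE = σ/√n = 15/√10 = 4.7434
z = (x̄−μ₀)/SE = (38.1−43)/4.7434 = -1.0330
p-value (two-sided) = 0.30160
At α=0.1: p ≥ α → fail to reject H₀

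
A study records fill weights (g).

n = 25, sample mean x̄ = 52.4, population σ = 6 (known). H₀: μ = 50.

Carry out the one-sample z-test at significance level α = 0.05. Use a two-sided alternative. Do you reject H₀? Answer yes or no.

SE = σ/√n = 6/√25 = 1.2000
z = (x̄−μ₀)/SE = (52.4−50)/1.2000 = 2.0000
p-value (two-sided) = 0.04550
At α=0.05: p < α → reject H₀

reject H₀: yes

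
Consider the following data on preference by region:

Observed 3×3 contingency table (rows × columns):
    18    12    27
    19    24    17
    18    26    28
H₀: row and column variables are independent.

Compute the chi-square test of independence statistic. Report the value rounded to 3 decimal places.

test statistic = 7.058

Row totals [57, 60, 72], col totals [55, 62, 72], n=189
χ² = (18−16.59)²/16.59 + (12−18.70)²/18.70 + (27−21.71)²/21.71 + (19−17.46)²/17.46 + (24−19.68)²/19.68 + (17−22.86)²/22.86 + (18−20.95)²/20.95 + (26−23.62)²/23.62 + (28−27.43)²/27.43 = 7.0582
df = 4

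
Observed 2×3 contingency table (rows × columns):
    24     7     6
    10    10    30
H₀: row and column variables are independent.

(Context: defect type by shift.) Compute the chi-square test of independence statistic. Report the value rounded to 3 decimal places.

Row totals [37, 50], col totals [34, 17, 36], n=87
χ² = (24−14.46)²/14.46 + (7−7.23)²/7.23 + (6−15.31)²/15.31 + (10−19.54)²/19.54 + (10−9.77)²/9.77 + (30−20.69)²/20.69 = 20.8164
df = 2

test statistic = 20.816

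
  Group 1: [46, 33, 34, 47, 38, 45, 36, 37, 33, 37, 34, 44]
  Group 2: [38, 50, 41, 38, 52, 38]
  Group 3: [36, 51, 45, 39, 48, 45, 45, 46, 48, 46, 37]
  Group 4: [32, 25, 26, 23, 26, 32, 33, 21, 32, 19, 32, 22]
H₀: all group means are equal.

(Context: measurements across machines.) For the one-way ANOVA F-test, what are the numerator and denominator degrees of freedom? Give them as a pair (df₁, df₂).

degrees of freedom = [3, 37]

k = 4 groups, N = 41 total
df = (k−1, N−k) = (4−1, 41−4) = (3, 37)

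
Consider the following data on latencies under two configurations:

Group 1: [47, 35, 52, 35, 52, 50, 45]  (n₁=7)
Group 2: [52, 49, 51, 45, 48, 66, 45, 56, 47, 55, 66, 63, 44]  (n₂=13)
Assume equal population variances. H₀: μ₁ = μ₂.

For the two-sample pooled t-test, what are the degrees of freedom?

df = n₁ + n₂ − 2 = 7 + 13 − 2 = 18

degrees of freedom = 18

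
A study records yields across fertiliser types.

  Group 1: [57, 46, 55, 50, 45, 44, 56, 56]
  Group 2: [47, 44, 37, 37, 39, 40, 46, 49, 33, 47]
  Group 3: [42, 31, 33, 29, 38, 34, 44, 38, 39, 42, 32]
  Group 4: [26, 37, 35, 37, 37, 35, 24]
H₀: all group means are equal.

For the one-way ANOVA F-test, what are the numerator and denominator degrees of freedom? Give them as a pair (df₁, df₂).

degrees of freedom = [3, 32]

k = 4 groups, N = 36 total
df = (k−1, N−k) = (4−1, 36−4) = (3, 32)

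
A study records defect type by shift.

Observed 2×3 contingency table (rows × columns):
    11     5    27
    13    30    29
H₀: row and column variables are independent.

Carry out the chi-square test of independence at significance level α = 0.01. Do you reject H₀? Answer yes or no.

reject H₀: yes

Row totals [43, 72], col totals [24, 35, 56], n=115
χ² = (11−8.97)²/8.97 + (5−13.09)²/13.09 + (27−20.94)²/20.94 + (13−15.03)²/15.03 + (30−21.91)²/21.91 + (29−35.06)²/35.06 = 11.5144
df = 2
p-value (upper-tail) = 0.00316
At α=0.01: p < α → reject H₀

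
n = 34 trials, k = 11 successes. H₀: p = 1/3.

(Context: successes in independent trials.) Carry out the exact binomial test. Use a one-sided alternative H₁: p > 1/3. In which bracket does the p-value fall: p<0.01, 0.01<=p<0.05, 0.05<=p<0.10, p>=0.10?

p-value bracket: p>=0.10

Exact binomial: n=34, k=11, p₀=1/3=0.3333
P(X≥11) from Σ C(n,i)·p₀^i·(1−p₀)^(n−i)
p-value (one-sided, H₁ greater) = 0.61167
→ bracket: p>=0.10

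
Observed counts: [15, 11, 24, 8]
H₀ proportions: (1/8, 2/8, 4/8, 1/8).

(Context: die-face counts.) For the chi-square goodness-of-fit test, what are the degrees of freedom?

degrees of freedom = 3

df = k − 1 = 4 − 1 = 3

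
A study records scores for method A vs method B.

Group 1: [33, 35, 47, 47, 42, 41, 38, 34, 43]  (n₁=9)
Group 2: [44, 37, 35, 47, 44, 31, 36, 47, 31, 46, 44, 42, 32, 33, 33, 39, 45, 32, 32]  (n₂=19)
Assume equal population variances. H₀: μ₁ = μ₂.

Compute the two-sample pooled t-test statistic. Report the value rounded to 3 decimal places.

x̄₁=40.000, s₁=5.315, n₁=9
x̄₂=38.421, s₂=6.086, n₂=19
s_p² = [8·5.315² + 18·6.086²]/26 = 34.3320
SE = √(s_p²·(1/9+1/19)) = 2.3710
t = (40.000−38.421)/2.3710 = 0.6659
df = 26

test statistic = 0.666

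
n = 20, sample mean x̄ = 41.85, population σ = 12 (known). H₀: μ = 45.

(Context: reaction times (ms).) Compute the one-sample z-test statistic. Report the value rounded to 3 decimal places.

test statistic = -1.174

SE = σ/√n = 12/√20 = 2.6833
z = (x̄−μ₀)/SE = (41.85−45)/2.6833 = -1.1739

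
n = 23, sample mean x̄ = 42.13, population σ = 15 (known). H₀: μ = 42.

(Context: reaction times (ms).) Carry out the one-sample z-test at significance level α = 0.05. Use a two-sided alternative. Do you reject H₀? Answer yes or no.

reject H₀: no

SE = σ/√n = 15/√23 = 3.1277
z = (x̄−μ₀)/SE = (42.13−42)/3.1277 = 0.0416
p-value (two-sided) = 0.96685
At α=0.05: p ≥ α → fail to reject H₀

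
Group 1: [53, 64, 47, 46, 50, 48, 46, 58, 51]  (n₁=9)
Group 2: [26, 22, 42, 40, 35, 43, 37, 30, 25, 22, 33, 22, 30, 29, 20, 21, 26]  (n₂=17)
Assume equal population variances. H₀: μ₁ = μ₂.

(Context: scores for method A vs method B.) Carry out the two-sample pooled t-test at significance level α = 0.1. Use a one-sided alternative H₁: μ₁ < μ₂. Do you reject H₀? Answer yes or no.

reject H₀: no

x̄₁=51.444, s₁=6.085, n₁=9
x̄₂=29.588, s₂=7.600, n₂=17
s_p² = [8·6.085² + 16·7.600²]/24 = 50.8475
SE = √(s_p²·(1/9+1/17)) = 2.9395
t = (51.444−29.588)/2.9395 = 7.4353
df = 24
p-value (one-sided, H₁ less) = 1.00000
At α=0.1: p ≥ α → fail to reject H₀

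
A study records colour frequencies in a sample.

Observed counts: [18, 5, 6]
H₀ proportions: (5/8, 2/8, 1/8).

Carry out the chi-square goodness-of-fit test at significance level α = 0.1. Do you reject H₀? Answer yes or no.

reject H₀: no

n = 29; E_i = n·p_i = [18.12, 7.25, 3.62]
χ² = (18−18.12)²/18.12 + (5−7.25)²/7.25 + (6−3.62)²/3.62 = 2.2552
df = 2
p-value (upper-tail) = 0.32381
At α=0.1: p ≥ α → fail to reject H₀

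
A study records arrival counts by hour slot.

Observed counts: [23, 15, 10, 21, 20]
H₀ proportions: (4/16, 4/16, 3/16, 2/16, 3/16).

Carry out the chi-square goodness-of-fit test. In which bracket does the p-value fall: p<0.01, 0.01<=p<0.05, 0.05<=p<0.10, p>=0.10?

n = 89; E_i = n·p_i = [22.25, 22.25, 16.69, 11.12, 16.69]
χ² = (23−22.25)²/22.25 + (15−22.25)²/22.25 + (10−16.69)²/16.69 + (21−11.12)²/11.12 + (20−16.69)²/16.69 = 14.4906
df = 4
p-value (upper-tail) = 0.00588
→ bracket: p<0.01

p-value bracket: p<0.01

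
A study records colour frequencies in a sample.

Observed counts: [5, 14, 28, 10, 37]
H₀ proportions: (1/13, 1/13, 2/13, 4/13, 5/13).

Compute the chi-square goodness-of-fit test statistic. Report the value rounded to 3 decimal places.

n = 94; E_i = n·p_i = [7.23, 7.23, 14.46, 28.92, 36.15]
χ² = (5−7.23)²/7.23 + (14−7.23)²/7.23 + (28−14.46)²/14.46 + (10−28.92)²/28.92 + (37−36.15)²/36.15 = 32.1000
df = 4

test statistic = 32.100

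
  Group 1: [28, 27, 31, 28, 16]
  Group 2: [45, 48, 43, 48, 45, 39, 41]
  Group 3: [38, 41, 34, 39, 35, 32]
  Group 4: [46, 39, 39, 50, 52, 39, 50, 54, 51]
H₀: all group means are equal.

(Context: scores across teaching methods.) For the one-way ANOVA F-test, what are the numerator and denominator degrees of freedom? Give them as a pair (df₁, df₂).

degrees of freedom = [3, 23]

k = 4 groups, N = 27 total
df = (k−1, N−k) = (4−1, 27−4) = (3, 23)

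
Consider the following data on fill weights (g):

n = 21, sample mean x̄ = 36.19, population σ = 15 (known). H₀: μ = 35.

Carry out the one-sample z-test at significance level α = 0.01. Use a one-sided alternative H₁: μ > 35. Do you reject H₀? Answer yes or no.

reject H₀: no

SE = σ/√n = 15/√21 = 3.2733
z = (x̄−μ₀)/SE = (36.19−35)/3.2733 = 0.3636
p-value (one-sided, H₁ greater) = 0.35810
At α=0.01: p ≥ α → fail to reject H₀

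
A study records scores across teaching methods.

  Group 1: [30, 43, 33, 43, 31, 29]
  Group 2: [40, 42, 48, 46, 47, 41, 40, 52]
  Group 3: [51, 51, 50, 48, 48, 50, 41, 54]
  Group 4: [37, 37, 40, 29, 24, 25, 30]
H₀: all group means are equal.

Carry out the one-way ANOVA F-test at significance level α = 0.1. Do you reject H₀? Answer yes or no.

Group means [34.83, 44.50, 49.12, 31.71], grand mean 40.690
SSB = Σnᵢ(x̄ᵢ−x̄)² = 1455.070; SSW = ΣΣ(x−x̄ᵢ)² = 685.137
MSB = 1455.070/3 = 485.0233; MSW = 685.137/25 = 27.4055
F = MSB/MSW = 17.6980
df = (3, 25)
p-value (upper-tail) = 0.00000
At α=0.1: p < α → reject H₀

reject H₀: yes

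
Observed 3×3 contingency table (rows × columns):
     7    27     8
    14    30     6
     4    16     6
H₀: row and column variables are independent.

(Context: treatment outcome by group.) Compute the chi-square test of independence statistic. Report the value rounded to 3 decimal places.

test statistic = 3.390

Row totals [42, 50, 26], col totals [25, 73, 20], n=118
χ² = (7−8.90)²/8.90 + (27−25.98)²/25.98 + (8−7.12)²/7.12 + (14−10.59)²/10.59 + (30−30.93)²/30.93 + (6−8.47)²/8.47 + (4−5.51)²/5.51 + (16−16.08)²/16.08 + (6−4.41)²/4.41 = 3.3897
df = 4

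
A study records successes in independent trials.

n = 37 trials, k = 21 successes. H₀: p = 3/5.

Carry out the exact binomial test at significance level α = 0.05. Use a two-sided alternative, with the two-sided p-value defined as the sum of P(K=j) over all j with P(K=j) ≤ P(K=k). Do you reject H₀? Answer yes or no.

reject H₀: no

Exact binomial: n=37, k=21, p₀=3/5=0.6000
P(X=j) = C(n,j)·p₀^j·(1−p₀)^(n−j); p = Σ P(X=j) over j with P(X=j) ≤ P(X=21)
p-value (two-sided) = 0.73819
At α=0.05: p ≥ α → fail to reject H₀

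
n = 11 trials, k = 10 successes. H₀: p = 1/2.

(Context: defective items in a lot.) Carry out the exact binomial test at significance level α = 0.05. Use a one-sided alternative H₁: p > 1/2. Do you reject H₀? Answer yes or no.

Exact binomial: n=11, k=10, p₀=1/2=0.5000
P(X≥10) from Σ C(n,i)·p₀^i·(1−p₀)^(n−i)
p-value (one-sided, H₁ greater) = 0.00586
At α=0.05: p < α → reject H₀

reject H₀: yes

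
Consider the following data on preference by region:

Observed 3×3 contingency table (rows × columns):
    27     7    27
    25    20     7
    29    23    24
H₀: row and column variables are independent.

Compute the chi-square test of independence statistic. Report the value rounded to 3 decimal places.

test statistic = 17.885

Row totals [61, 52, 76], col totals [81, 50, 58], n=189
χ² = (27−26.14)²/26.14 + (7−16.14)²/16.14 + (27−18.72)²/18.72 + (25−22.29)²/22.29 + (20−13.76)²/13.76 + (7−15.96)²/15.96 + (29−32.57)²/32.57 + (23−20.11)²/20.11 + (24−23.32)²/23.32 = 17.8851
df = 4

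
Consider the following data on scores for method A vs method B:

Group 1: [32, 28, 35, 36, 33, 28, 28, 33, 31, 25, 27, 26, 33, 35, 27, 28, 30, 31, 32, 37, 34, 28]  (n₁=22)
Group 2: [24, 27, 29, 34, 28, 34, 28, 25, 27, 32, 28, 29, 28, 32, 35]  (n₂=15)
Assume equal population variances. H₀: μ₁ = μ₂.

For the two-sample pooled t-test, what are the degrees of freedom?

degrees of freedom = 35

df = n₁ + n₂ − 2 = 22 + 15 − 2 = 35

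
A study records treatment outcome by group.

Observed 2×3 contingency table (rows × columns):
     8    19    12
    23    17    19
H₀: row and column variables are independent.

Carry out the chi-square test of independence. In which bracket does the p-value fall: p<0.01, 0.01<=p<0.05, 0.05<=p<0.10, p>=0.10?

Row totals [39, 59], col totals [31, 36, 31], n=98
χ² = (8−12.34)²/12.34 + (19−14.33)²/14.33 + (12−12.34)²/12.34 + (23−18.66)²/18.66 + (17−21.67)²/21.67 + (19−18.66)²/18.66 = 5.0798
df = 2
p-value (upper-tail) = 0.07888
→ bracket: 0.05<=p<0.10

p-value bracket: 0.05<=p<0.10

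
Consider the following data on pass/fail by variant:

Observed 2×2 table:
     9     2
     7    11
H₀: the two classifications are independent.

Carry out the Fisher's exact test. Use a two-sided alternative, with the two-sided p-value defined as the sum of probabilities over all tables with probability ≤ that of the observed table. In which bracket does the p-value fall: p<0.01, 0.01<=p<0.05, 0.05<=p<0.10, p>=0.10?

Margins: r₁=11, r₂=18, c₁=16, c₂=13, n=29
p_obs = C(11,9)·C(18,7)/C(29,16); sum pmf over tables with pmf ≤ p_obs
p-value (two-sided) = 0.05237
→ bracket: 0.05<=p<0.10

p-value bracket: 0.05<=p<0.10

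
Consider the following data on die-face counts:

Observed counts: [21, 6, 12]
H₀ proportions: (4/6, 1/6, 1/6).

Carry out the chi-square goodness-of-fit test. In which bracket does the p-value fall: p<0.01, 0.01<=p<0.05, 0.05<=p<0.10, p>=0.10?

p-value bracket: 0.05<=p<0.10

n = 39; E_i = n·p_i = [26.00, 6.50, 6.50]
χ² = (21−26.00)²/26.00 + (6−6.50)²/6.50 + (12−6.50)²/6.50 = 5.6538
df = 2
p-value (upper-tail) = 0.05919
→ bracket: 0.05<=p<0.10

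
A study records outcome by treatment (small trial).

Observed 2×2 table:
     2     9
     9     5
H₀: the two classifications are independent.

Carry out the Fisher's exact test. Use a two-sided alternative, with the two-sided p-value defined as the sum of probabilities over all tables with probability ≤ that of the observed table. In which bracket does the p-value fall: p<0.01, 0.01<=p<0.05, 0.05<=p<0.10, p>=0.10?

Margins: r₁=11, r₂=14, c₁=11, c₂=14, n=25
p_obs = C(11,2)·C(14,9)/C(25,11); sum pmf over tables with pmf ≤ p_obs
p-value (two-sided) = 0.04189
→ bracket: 0.01<=p<0.05

p-value bracket: 0.01<=p<0.05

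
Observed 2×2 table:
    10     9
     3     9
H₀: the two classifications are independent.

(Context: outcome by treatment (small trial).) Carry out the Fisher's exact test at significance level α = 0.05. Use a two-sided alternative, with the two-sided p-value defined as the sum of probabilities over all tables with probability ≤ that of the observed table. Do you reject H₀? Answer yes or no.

Margins: r₁=19, r₂=12, c₁=13, c₂=18, n=31
p_obs = C(19,10)·C(12,3)/C(31,13); sum pmf over tables with pmf ≤ p_obs
p-value (two-sided) = 0.15815
At α=0.05: p ≥ α → fail to reject H₀

reject H₀: no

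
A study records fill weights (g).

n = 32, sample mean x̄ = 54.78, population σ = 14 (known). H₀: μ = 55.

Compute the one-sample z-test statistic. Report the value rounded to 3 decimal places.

SE = σ/√n = 14/√32 = 2.4749
z = (x̄−μ₀)/SE = (54.78−55)/2.4749 = -0.0889

test statistic = -0.089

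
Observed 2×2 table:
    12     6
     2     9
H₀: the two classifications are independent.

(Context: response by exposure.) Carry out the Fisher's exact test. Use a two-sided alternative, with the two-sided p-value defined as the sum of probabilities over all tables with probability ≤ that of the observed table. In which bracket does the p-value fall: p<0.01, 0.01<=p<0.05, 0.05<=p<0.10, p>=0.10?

p-value bracket: 0.01<=p<0.05

Margins: r₁=18, r₂=11, c₁=14, c₂=15, n=29
p_obs = C(18,12)·C(11,2)/C(29,14); sum pmf over tables with pmf ≤ p_obs
p-value (two-sided) = 0.02094
→ bracket: 0.01<=p<0.05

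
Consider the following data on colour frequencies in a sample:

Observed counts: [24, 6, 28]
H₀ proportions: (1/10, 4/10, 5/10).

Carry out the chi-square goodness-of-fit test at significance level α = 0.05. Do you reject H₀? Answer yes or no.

reject H₀: yes

n = 58; E_i = n·p_i = [5.80, 23.20, 29.00]
χ² = (24−5.80)²/5.80 + (6−23.20)²/23.20 + (28−29.00)²/29.00 = 69.8966
df = 2
p-value (upper-tail) = 0.00000
At α=0.05: p < α → reject H₀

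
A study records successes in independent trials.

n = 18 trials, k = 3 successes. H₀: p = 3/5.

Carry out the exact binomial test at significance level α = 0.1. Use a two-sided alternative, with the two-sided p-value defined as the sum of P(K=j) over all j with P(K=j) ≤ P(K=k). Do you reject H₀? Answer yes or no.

Exact binomial: n=18, k=3, p₀=3/5=0.6000
P(X=j) = C(n,j)·p₀^j·(1−p₀)^(n−j); p = Σ P(X=j) over j with P(X=j) ≤ P(X=3)
p-value (two-sided) = 0.00032
At α=0.1: p < α → reject H₀

reject H₀: yes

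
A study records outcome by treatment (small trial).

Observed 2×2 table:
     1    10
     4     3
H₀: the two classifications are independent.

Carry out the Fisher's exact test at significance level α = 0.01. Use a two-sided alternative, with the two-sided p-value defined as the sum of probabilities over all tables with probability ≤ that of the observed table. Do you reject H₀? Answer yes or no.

reject H₀: no

Margins: r₁=11, r₂=7, c₁=5, c₂=13, n=18
p_obs = C(11,1)·C(7,4)/C(18,5); sum pmf over tables with pmf ≤ p_obs
p-value (two-sided) = 0.04739
At α=0.01: p ≥ α → fail to reject H₀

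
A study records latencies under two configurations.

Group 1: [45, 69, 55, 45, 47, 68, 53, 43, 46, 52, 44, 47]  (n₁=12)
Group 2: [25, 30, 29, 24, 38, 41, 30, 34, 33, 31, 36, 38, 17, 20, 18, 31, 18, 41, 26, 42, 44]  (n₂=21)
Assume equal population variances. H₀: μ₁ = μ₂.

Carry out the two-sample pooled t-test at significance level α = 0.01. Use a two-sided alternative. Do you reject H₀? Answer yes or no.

reject H₀: yes

x̄₁=51.167, s₁=8.922, n₁=12
x̄₂=30.762, s₂=8.354, n₂=21
s_p² = [11·8.922² + 20·8.354²]/31 = 73.2734
SE = √(s_p²·(1/12+1/21)) = 3.0976
t = (51.167−30.762)/3.0976 = 6.5872
df = 31
p-value (two-sided) = 0.00000
At α=0.01: p < α → reject H₀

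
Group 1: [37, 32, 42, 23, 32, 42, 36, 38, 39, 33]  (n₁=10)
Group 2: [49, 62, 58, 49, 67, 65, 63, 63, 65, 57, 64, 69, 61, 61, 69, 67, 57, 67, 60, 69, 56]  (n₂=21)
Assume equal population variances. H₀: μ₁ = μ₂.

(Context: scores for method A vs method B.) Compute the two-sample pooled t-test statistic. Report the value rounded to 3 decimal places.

test statistic = -11.802

x̄₁=35.400, s₁=5.700, n₁=10
x̄₂=61.810, s₂=5.879, n₂=21
s_p² = [9·5.700² + 20·5.879²]/29 = 33.9186
SE = √(s_p²·(1/10+1/21)) = 2.2376
t = (35.400−61.810)/2.2376 = -11.8024
df = 29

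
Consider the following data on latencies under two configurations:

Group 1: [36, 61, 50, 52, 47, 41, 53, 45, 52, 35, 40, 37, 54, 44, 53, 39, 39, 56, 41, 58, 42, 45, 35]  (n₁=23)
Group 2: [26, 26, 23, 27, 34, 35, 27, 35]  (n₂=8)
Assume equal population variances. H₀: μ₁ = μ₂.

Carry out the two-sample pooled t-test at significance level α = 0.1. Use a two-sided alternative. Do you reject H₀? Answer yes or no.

reject H₀: yes

x̄₁=45.870, s₁=7.829, n₁=23
x̄₂=29.125, s₂=4.764, n₂=8
s_p² = [22·7.829² + 7·4.764²]/29 = 51.9822
SE = √(s_p²·(1/23+1/8)) = 2.9594
t = (45.870−29.125)/2.9594 = 5.6582
df = 29
p-value (two-sided) = 0.00000
At α=0.1: p < α → reject H₀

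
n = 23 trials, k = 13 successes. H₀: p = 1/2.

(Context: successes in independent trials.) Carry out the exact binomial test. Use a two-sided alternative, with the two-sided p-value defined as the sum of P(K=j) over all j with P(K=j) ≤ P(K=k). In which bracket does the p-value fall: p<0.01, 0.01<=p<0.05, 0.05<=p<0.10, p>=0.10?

p-value bracket: p>=0.10

Exact binomial: n=23, k=13, p₀=1/2=0.5000
P(X=j) = C(n,j)·p₀^j·(1−p₀)^(n−j); p = Σ P(X=j) over j with P(X=j) ≤ P(X=13)
p-value (two-sided) = 0.67764
→ bracket: p>=0.10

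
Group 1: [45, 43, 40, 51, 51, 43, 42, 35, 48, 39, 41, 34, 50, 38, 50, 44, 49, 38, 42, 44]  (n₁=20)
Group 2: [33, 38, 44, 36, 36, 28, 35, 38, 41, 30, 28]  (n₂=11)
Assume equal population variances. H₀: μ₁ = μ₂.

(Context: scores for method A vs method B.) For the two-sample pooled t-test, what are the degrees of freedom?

degrees of freedom = 29

df = n₁ + n₂ − 2 = 20 + 11 − 2 = 29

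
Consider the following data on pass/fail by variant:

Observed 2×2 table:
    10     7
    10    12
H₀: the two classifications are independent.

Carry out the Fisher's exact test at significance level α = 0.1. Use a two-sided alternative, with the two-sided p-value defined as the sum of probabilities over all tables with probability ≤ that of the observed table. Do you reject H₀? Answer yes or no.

reject H₀: no

Margins: r₁=17, r₂=22, c₁=20, c₂=19, n=39
p_obs = C(17,10)·C(22,10)/C(39,20); sum pmf over tables with pmf ≤ p_obs
p-value (two-sided) = 0.52311
At α=0.1: p ≥ α → fail to reject H₀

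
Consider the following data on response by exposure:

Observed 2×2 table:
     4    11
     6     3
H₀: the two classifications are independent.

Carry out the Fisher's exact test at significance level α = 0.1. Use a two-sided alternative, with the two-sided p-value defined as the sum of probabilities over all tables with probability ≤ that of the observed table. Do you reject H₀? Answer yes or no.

Margins: r₁=15, r₂=9, c₁=10, c₂=14, n=24
p_obs = C(15,4)·C(9,6)/C(24,10); sum pmf over tables with pmf ≤ p_obs
p-value (two-sided) = 0.09180
At α=0.1: p < α → reject H₀

reject H₀: yes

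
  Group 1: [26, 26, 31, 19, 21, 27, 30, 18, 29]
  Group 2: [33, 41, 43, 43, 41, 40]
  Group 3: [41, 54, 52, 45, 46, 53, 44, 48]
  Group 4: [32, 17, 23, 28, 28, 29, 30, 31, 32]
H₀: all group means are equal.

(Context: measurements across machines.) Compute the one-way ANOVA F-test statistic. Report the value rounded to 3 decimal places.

test statistic = 43.718

Group means [25.22, 40.17, 47.88, 27.78], grand mean 34.406
SSB = Σnᵢ(x̄ᵢ−x̄)² = 2804.899; SSW = ΣΣ(x−x̄ᵢ)² = 598.819
MSB = 2804.899/3 = 934.9664; MSW = 598.819/28 = 21.3864
F = MSB/MSW = 43.7178
df = (3, 28)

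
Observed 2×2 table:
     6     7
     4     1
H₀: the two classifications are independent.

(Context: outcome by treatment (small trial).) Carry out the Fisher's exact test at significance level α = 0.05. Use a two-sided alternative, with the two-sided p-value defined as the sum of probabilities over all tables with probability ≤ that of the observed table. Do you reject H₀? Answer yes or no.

reject H₀: no

Margins: r₁=13, r₂=5, c₁=10, c₂=8, n=18
p_obs = C(13,6)·C(5,4)/C(18,10); sum pmf over tables with pmf ≤ p_obs
p-value (two-sided) = 0.31373
At α=0.05: p ≥ α → fail to reject H₀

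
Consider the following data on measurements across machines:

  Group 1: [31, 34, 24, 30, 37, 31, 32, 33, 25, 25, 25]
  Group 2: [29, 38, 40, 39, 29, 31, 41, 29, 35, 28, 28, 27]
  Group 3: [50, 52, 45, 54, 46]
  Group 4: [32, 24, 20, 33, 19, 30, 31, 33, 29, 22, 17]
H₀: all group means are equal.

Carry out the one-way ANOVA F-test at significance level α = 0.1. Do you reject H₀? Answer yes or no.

reject H₀: yes

Group means [29.73, 32.83, 49.40, 26.36], grand mean 32.256
SSB = Σnᵢ(x̄ᵢ−x̄)² = 1925.842; SSW = ΣΣ(x−x̄ᵢ)² = 933.594
MSB = 1925.842/3 = 641.9473; MSW = 933.594/35 = 26.6741
F = MSB/MSW = 24.0663
df = (3, 35)
p-value (upper-tail) = 0.00000
At α=0.1: p < α → reject H₀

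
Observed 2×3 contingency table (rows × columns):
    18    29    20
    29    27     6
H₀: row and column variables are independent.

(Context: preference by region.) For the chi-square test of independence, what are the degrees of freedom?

degrees of freedom = 2

df = (r−1)(c−1) = (2−1)·(3−1) = 2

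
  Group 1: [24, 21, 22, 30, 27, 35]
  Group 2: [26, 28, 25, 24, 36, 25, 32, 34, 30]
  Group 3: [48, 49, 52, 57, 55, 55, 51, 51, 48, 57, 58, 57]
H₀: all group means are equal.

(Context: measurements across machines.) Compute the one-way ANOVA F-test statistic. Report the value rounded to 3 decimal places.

test statistic = 114.236

Group means [26.50, 28.89, 53.17], grand mean 39.148
SSB = Σnᵢ(x̄ᵢ−x̄)² = 4265.352; SSW = ΣΣ(x−x̄ᵢ)² = 448.056
MSB = 4265.352/2 = 2132.6759; MSW = 448.056/24 = 18.6690
F = MSB/MSW = 114.2363
df = (2, 24)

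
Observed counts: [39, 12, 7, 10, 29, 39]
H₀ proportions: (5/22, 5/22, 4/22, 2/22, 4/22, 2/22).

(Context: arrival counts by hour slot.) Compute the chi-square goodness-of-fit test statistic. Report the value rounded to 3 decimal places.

n = 136; E_i = n·p_i = [30.91, 30.91, 24.73, 12.36, 24.73, 12.36]
χ² = (39−30.91)²/30.91 + (12−30.91)²/30.91 + (7−24.73)²/24.73 + (10−12.36)²/12.36 + (29−24.73)²/24.73 + (39−12.36)²/12.36 = 84.9706
df = 5

test statistic = 84.971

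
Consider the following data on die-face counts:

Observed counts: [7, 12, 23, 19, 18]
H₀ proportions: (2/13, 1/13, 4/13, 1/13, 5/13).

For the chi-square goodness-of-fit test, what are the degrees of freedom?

df = k − 1 = 5 − 1 = 4

degrees of freedom = 4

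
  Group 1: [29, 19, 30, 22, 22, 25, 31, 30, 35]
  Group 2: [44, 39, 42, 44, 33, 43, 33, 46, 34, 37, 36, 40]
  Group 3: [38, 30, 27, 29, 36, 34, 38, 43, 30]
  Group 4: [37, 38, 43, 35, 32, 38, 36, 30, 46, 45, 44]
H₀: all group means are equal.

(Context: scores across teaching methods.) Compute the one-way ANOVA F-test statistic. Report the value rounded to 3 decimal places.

Group means [27.00, 39.25, 33.89, 38.55], grand mean 35.195
SSB = Σnᵢ(x̄ᵢ−x̄)² = 940.573; SSW = ΣΣ(x−x̄ᵢ)² = 961.866
MSB = 940.573/3 = 313.5243; MSW = 961.866/37 = 25.9964
F = MSB/MSW = 12.0603
df = (3, 37)

test statistic = 12.060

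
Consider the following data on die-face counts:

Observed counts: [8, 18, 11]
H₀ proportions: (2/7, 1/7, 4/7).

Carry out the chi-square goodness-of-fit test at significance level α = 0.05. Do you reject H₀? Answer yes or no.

n = 37; E_i = n·p_i = [10.57, 5.29, 21.14]
χ² = (8−10.57)²/10.57 + (18−5.29)²/5.29 + (11−21.14)²/21.14 = 36.0743
df = 2
p-value (upper-tail) = 0.00000
At α=0.05: p < α → reject H₀

reject H₀: yes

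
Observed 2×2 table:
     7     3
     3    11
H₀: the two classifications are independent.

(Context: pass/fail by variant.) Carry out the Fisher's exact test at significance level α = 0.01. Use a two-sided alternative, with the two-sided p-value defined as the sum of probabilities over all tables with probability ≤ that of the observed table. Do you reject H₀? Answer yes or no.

Margins: r₁=10, r₂=14, c₁=10, c₂=14, n=24
p_obs = C(10,7)·C(14,3)/C(24,10); sum pmf over tables with pmf ≤ p_obs
p-value (two-sided) = 0.03515
At α=0.01: p ≥ α → fail to reject H₀

reject H₀: no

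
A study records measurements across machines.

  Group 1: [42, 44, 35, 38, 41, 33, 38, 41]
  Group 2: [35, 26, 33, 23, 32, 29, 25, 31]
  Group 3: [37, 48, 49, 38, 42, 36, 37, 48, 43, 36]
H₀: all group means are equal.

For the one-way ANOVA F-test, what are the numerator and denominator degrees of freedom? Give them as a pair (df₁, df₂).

degrees of freedom = [2, 23]

k = 3 groups, N = 26 total
df = (k−1, N−k) = (3−1, 26−3) = (2, 23)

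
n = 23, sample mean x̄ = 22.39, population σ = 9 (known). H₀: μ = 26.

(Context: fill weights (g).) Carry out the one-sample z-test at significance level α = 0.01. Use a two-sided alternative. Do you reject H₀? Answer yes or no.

SE = σ/√n = 9/√23 = 1.8766
z = (x̄−μ₀)/SE = (22.39−26)/1.8766 = -1.9237
p-value (two-sided) = 0.05440
At α=0.01: p ≥ α → fail to reject H₀

reject H₀: no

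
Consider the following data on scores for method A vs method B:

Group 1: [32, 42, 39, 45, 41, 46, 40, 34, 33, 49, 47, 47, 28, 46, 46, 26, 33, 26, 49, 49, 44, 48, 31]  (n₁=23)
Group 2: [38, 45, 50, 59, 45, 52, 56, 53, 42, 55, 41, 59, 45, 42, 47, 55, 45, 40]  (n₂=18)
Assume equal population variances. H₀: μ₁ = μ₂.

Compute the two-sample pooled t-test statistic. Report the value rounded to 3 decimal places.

x̄₁=40.043, s₁=7.906, n₁=23
x̄₂=48.278, s₂=6.728, n₂=18
s_p² = [22·7.906² + 17·6.728²]/39 = 54.9889
SE = √(s_p²·(1/23+1/18)) = 2.3336
t = (40.043−48.278)/2.3336 = -3.5286
df = 39

test statistic = -3.529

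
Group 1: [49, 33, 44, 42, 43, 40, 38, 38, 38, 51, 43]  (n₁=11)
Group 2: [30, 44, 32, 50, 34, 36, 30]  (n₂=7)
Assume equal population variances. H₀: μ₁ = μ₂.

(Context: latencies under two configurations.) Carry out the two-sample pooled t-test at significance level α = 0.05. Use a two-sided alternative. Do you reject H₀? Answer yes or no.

x̄₁=41.727, s₁=5.179, n₁=11
x̄₂=36.571, s₂=7.635, n₂=7
s_p² = [10·5.179² + 6·7.635²]/16 = 38.6185
SE = √(s_p²·(1/11+1/7)) = 3.0046
t = (41.727−36.571)/3.0046 = 1.7160
df = 16
p-value (two-sided) = 0.10546
At α=0.05: p ≥ α → fail to reject H₀

reject H₀: no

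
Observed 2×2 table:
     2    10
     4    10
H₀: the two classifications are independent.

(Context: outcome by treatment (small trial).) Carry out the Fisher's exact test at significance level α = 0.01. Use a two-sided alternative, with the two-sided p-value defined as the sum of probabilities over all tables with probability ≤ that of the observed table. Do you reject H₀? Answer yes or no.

reject H₀: no

Margins: r₁=12, r₂=14, c₁=6, c₂=20, n=26
p_obs = C(12,2)·C(14,4)/C(26,6); sum pmf over tables with pmf ≤ p_obs
p-value (two-sided) = 0.65217
At α=0.01: p ≥ α → fail to reject H₀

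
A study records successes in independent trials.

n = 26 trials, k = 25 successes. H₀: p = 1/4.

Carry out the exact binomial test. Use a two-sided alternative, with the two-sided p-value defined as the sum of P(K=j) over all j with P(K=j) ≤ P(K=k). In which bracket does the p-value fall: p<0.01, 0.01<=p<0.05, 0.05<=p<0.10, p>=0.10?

Exact binomial: n=26, k=25, p₀=1/4=0.2500
P(X=j) = C(n,j)·p₀^j·(1−p₀)^(n−j); p = Σ P(X=j) over j with P(X=j) ≤ P(X=25)
p-value (two-sided) = 0.00000
→ bracket: p<0.01

p-value bracket: p<0.01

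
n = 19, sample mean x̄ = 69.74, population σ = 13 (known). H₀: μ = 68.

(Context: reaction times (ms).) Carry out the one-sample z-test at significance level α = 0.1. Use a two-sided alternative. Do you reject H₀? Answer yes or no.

reject H₀: no

SE = σ/√n = 13/√19 = 2.9824
z = (x̄−μ₀)/SE = (69.74−68)/2.9824 = 0.5834
p-value (two-sided) = 0.55961
At α=0.1: p ≥ α → fail to reject H₀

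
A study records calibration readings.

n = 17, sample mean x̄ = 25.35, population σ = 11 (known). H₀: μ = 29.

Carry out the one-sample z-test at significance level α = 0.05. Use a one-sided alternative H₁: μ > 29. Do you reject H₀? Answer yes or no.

reject H₀: no

SE = σ/√n = 11/√17 = 2.6679
z = (x̄−μ₀)/SE = (25.35−29)/2.6679 = -1.3681
p-value (one-sided, H₁ greater) = 0.91436
At α=0.05: p ≥ α → fail to reject H₀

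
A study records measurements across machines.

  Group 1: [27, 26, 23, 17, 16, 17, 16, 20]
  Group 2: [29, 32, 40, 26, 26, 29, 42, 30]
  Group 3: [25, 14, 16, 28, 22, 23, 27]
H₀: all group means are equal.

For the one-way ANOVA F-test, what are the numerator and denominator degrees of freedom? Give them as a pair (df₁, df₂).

degrees of freedom = [2, 20]

k = 3 groups, N = 23 total
df = (k−1, N−k) = (3−1, 23−3) = (2, 20)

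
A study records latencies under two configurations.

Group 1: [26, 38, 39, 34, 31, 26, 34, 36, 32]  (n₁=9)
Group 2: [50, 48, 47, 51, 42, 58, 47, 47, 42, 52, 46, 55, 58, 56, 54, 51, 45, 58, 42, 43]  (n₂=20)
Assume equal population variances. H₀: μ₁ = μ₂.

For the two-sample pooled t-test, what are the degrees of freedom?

degrees of freedom = 27

df = n₁ + n₂ − 2 = 9 + 20 − 2 = 27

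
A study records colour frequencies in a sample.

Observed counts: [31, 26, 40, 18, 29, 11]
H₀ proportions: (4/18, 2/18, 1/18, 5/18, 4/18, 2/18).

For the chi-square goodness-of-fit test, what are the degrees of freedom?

degrees of freedom = 5

df = k − 1 = 6 − 1 = 5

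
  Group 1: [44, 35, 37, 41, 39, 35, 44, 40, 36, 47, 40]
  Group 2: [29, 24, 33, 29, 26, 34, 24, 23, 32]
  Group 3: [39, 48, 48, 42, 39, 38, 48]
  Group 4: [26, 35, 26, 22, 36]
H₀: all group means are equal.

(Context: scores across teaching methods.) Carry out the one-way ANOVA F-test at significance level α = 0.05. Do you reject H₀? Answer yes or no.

Group means [39.82, 28.22, 43.14, 29.00], grand mean 35.594
SSB = Σnᵢ(x̄ᵢ−x̄)² = 1301.670; SSW = ΣΣ(x−x̄ᵢ)² = 582.049
MSB = 1301.670/3 = 433.8899; MSW = 582.049/28 = 20.7875
F = MSB/MSW = 20.8727
df = (3, 28)
p-value (upper-tail) = 0.00000
At α=0.05: p < α → reject H₀

reject H₀: yes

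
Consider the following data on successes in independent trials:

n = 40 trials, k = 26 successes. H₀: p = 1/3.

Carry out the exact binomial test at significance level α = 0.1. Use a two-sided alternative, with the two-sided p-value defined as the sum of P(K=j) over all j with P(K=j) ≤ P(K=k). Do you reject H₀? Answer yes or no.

Exact binomial: n=40, k=26, p₀=1/3=0.3333
P(X=j) = C(n,j)·p₀^j·(1−p₀)^(n−j); p = Σ P(X=j) over j with P(X=j) ≤ P(X=26)
p-value (two-sided) = 0.00006
At α=0.1: p < α → reject H₀

reject H₀: yes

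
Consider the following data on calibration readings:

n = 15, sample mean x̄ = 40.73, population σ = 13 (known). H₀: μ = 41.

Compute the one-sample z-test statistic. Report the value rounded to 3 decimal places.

test statistic = -0.080

SE = σ/√n = 13/√15 = 3.3566
z = (x̄−μ₀)/SE = (40.73−41)/3.3566 = -0.0804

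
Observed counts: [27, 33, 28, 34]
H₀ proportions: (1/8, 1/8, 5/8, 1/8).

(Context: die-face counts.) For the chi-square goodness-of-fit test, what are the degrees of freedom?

df = k − 1 = 4 − 1 = 3

degrees of freedom = 3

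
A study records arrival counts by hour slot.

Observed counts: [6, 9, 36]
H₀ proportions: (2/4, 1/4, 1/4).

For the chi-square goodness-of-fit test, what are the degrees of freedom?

df = k − 1 = 3 − 1 = 2

degrees of freedom = 2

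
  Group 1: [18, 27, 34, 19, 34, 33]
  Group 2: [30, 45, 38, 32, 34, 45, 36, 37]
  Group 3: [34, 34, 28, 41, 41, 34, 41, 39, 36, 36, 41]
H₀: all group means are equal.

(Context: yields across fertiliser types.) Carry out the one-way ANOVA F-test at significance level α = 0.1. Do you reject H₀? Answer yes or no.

reject H₀: yes

Group means [27.50, 37.12, 36.82], grand mean 34.680
SSB = Σnᵢ(x̄ᵢ−x̄)² = 407.429; SSW = ΣΣ(x−x̄ᵢ)² = 668.011
MSB = 407.429/2 = 203.7143; MSW = 668.011/22 = 30.3642
F = MSB/MSW = 6.7090
df = (2, 22)
p-value (upper-tail) = 0.00531
At α=0.1: p < α → reject H₀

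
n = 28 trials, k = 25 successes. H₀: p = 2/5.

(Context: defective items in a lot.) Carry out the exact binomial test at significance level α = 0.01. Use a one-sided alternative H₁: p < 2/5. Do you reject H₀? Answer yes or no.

Exact binomial: n=28, k=25, p₀=2/5=0.4000
P(X≤25) from Σ C(n,i)·p₀^i·(1−p₀)^(n−i)
p-value (one-sided, H₁ less) = 1.00000
At α=0.01: p ≥ α → fail to reject H₀

reject H₀: no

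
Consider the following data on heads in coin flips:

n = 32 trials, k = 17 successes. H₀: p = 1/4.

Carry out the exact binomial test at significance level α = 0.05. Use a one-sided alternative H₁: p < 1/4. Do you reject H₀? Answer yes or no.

reject H₀: no

Exact binomial: n=32, k=17, p₀=1/4=0.2500
P(X≤17) from Σ C(n,i)·p₀^i·(1−p₀)^(n−i)
p-value (one-sided, H₁ less) = 0.99984
At α=0.05: p ≥ α → fail to reject H₀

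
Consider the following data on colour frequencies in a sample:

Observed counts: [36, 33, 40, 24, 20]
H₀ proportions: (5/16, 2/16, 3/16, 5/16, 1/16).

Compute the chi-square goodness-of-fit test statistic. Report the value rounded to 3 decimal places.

n = 153; E_i = n·p_i = [47.81, 19.12, 28.69, 47.81, 9.56]
χ² = (36−47.81)²/47.81 + (33−19.12)²/19.12 + (40−28.69)²/28.69 + (24−47.81)²/47.81 + (20−9.56)²/9.56 = 40.6976
df = 4

test statistic = 40.698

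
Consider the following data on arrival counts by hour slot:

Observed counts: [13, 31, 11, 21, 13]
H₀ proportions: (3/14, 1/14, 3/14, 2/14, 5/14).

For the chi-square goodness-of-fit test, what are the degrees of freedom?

degrees of freedom = 4

df = k − 1 = 5 − 1 = 4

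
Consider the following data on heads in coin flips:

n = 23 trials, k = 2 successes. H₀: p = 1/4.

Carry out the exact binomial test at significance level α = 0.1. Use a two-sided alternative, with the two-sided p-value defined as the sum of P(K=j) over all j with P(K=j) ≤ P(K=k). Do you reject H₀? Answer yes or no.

Exact binomial: n=23, k=2, p₀=1/4=0.2500
P(X=j) = C(n,j)·p₀^j·(1−p₀)^(n−j); p = Σ P(X=j) over j with P(X=j) ≤ P(X=2)
p-value (two-sided) = 0.08998
At α=0.1: p < α → reject H₀

reject H₀: yes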